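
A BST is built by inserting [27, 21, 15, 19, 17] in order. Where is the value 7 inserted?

Starting tree (level order): [27, 21, None, 15, None, None, 19, 17]
Insertion path: 27 -> 21 -> 15
Result: insert 7 as left child of 15
Final tree (level order): [27, 21, None, 15, None, 7, 19, None, None, 17]


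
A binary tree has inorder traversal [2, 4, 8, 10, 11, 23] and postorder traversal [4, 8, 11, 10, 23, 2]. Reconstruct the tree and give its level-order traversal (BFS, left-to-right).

Inorder:   [2, 4, 8, 10, 11, 23]
Postorder: [4, 8, 11, 10, 23, 2]
Algorithm: postorder visits root last, so walk postorder right-to-left;
each value is the root of the current inorder slice — split it at that
value, recurse on the right subtree first, then the left.
Recursive splits:
  root=2; inorder splits into left=[], right=[4, 8, 10, 11, 23]
  root=23; inorder splits into left=[4, 8, 10, 11], right=[]
  root=10; inorder splits into left=[4, 8], right=[11]
  root=11; inorder splits into left=[], right=[]
  root=8; inorder splits into left=[4], right=[]
  root=4; inorder splits into left=[], right=[]
Reconstructed level-order: [2, 23, 10, 8, 11, 4]


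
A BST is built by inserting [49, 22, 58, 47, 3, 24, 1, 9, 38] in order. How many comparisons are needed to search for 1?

Search path for 1: 49 -> 22 -> 3 -> 1
Found: True
Comparisons: 4


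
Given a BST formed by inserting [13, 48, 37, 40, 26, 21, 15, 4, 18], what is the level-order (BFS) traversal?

Tree insertion order: [13, 48, 37, 40, 26, 21, 15, 4, 18]
Tree (level-order array): [13, 4, 48, None, None, 37, None, 26, 40, 21, None, None, None, 15, None, None, 18]
BFS from the root, enqueuing left then right child of each popped node:
  queue [13] -> pop 13, enqueue [4, 48], visited so far: [13]
  queue [4, 48] -> pop 4, enqueue [none], visited so far: [13, 4]
  queue [48] -> pop 48, enqueue [37], visited so far: [13, 4, 48]
  queue [37] -> pop 37, enqueue [26, 40], visited so far: [13, 4, 48, 37]
  queue [26, 40] -> pop 26, enqueue [21], visited so far: [13, 4, 48, 37, 26]
  queue [40, 21] -> pop 40, enqueue [none], visited so far: [13, 4, 48, 37, 26, 40]
  queue [21] -> pop 21, enqueue [15], visited so far: [13, 4, 48, 37, 26, 40, 21]
  queue [15] -> pop 15, enqueue [18], visited so far: [13, 4, 48, 37, 26, 40, 21, 15]
  queue [18] -> pop 18, enqueue [none], visited so far: [13, 4, 48, 37, 26, 40, 21, 15, 18]
Result: [13, 4, 48, 37, 26, 40, 21, 15, 18]


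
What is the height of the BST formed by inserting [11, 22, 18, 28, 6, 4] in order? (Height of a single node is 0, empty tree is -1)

Insertion order: [11, 22, 18, 28, 6, 4]
Tree (level-order array): [11, 6, 22, 4, None, 18, 28]
Compute height bottom-up (empty subtree = -1):
  height(4) = 1 + max(-1, -1) = 0
  height(6) = 1 + max(0, -1) = 1
  height(18) = 1 + max(-1, -1) = 0
  height(28) = 1 + max(-1, -1) = 0
  height(22) = 1 + max(0, 0) = 1
  height(11) = 1 + max(1, 1) = 2
Height = 2


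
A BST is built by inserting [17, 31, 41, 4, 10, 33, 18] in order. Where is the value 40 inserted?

Starting tree (level order): [17, 4, 31, None, 10, 18, 41, None, None, None, None, 33]
Insertion path: 17 -> 31 -> 41 -> 33
Result: insert 40 as right child of 33
Final tree (level order): [17, 4, 31, None, 10, 18, 41, None, None, None, None, 33, None, None, 40]


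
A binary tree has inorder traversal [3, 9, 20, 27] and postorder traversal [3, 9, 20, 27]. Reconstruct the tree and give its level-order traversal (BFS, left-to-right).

Inorder:   [3, 9, 20, 27]
Postorder: [3, 9, 20, 27]
Algorithm: postorder visits root last, so walk postorder right-to-left;
each value is the root of the current inorder slice — split it at that
value, recurse on the right subtree first, then the left.
Recursive splits:
  root=27; inorder splits into left=[3, 9, 20], right=[]
  root=20; inorder splits into left=[3, 9], right=[]
  root=9; inorder splits into left=[3], right=[]
  root=3; inorder splits into left=[], right=[]
Reconstructed level-order: [27, 20, 9, 3]


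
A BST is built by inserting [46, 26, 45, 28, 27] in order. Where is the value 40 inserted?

Starting tree (level order): [46, 26, None, None, 45, 28, None, 27]
Insertion path: 46 -> 26 -> 45 -> 28
Result: insert 40 as right child of 28
Final tree (level order): [46, 26, None, None, 45, 28, None, 27, 40]


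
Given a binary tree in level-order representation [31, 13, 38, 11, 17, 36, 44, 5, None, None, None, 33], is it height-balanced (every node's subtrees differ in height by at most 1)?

Tree (level-order array): [31, 13, 38, 11, 17, 36, 44, 5, None, None, None, 33]
Definition: a tree is height-balanced if, at every node, |h(left) - h(right)| <= 1 (empty subtree has height -1).
Bottom-up per-node check:
  node 5: h_left=-1, h_right=-1, diff=0 [OK], height=0
  node 11: h_left=0, h_right=-1, diff=1 [OK], height=1
  node 17: h_left=-1, h_right=-1, diff=0 [OK], height=0
  node 13: h_left=1, h_right=0, diff=1 [OK], height=2
  node 33: h_left=-1, h_right=-1, diff=0 [OK], height=0
  node 36: h_left=0, h_right=-1, diff=1 [OK], height=1
  node 44: h_left=-1, h_right=-1, diff=0 [OK], height=0
  node 38: h_left=1, h_right=0, diff=1 [OK], height=2
  node 31: h_left=2, h_right=2, diff=0 [OK], height=3
All nodes satisfy the balance condition.
Result: Balanced


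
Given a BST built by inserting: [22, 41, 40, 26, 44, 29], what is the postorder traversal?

Tree insertion order: [22, 41, 40, 26, 44, 29]
Tree (level-order array): [22, None, 41, 40, 44, 26, None, None, None, None, 29]
Postorder traversal: [29, 26, 40, 44, 41, 22]


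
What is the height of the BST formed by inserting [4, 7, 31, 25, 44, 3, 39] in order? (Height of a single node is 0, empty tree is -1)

Insertion order: [4, 7, 31, 25, 44, 3, 39]
Tree (level-order array): [4, 3, 7, None, None, None, 31, 25, 44, None, None, 39]
Compute height bottom-up (empty subtree = -1):
  height(3) = 1 + max(-1, -1) = 0
  height(25) = 1 + max(-1, -1) = 0
  height(39) = 1 + max(-1, -1) = 0
  height(44) = 1 + max(0, -1) = 1
  height(31) = 1 + max(0, 1) = 2
  height(7) = 1 + max(-1, 2) = 3
  height(4) = 1 + max(0, 3) = 4
Height = 4


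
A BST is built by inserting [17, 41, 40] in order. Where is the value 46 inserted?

Starting tree (level order): [17, None, 41, 40]
Insertion path: 17 -> 41
Result: insert 46 as right child of 41
Final tree (level order): [17, None, 41, 40, 46]


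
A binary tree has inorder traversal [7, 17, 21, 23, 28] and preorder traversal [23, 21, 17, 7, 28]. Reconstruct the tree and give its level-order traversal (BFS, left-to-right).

Inorder:  [7, 17, 21, 23, 28]
Preorder: [23, 21, 17, 7, 28]
Algorithm: preorder visits root first, so consume preorder in order;
for each root, split the current inorder slice at that value into
left-subtree inorder and right-subtree inorder, then recurse.
Recursive splits:
  root=23; inorder splits into left=[7, 17, 21], right=[28]
  root=21; inorder splits into left=[7, 17], right=[]
  root=17; inorder splits into left=[7], right=[]
  root=7; inorder splits into left=[], right=[]
  root=28; inorder splits into left=[], right=[]
Reconstructed level-order: [23, 21, 28, 17, 7]


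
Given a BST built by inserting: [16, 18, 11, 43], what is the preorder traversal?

Tree insertion order: [16, 18, 11, 43]
Tree (level-order array): [16, 11, 18, None, None, None, 43]
Preorder traversal: [16, 11, 18, 43]


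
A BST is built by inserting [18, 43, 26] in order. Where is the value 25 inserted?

Starting tree (level order): [18, None, 43, 26]
Insertion path: 18 -> 43 -> 26
Result: insert 25 as left child of 26
Final tree (level order): [18, None, 43, 26, None, 25]


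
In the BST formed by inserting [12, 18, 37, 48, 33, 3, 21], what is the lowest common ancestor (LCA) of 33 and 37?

Tree insertion order: [12, 18, 37, 48, 33, 3, 21]
Tree (level-order array): [12, 3, 18, None, None, None, 37, 33, 48, 21]
In a BST, the LCA of p=33, q=37 is the first node v on the
root-to-leaf path with p <= v <= q (go left if both < v, right if both > v).
Walk from root:
  at 12: both 33 and 37 > 12, go right
  at 18: both 33 and 37 > 18, go right
  at 37: 33 <= 37 <= 37, this is the LCA
LCA = 37


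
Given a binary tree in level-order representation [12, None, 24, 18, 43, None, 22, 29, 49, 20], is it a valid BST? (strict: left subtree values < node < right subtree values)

Level-order array: [12, None, 24, 18, 43, None, 22, 29, 49, 20]
Validate using subtree bounds (lo, hi): at each node, require lo < value < hi,
then recurse left with hi=value and right with lo=value.
Preorder trace (stopping at first violation):
  at node 12 with bounds (-inf, +inf): OK
  at node 24 with bounds (12, +inf): OK
  at node 18 with bounds (12, 24): OK
  at node 22 with bounds (18, 24): OK
  at node 20 with bounds (18, 22): OK
  at node 43 with bounds (24, +inf): OK
  at node 29 with bounds (24, 43): OK
  at node 49 with bounds (43, +inf): OK
No violation found at any node.
Result: Valid BST


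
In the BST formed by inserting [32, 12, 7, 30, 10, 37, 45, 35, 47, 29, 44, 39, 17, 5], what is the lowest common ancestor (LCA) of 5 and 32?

Tree insertion order: [32, 12, 7, 30, 10, 37, 45, 35, 47, 29, 44, 39, 17, 5]
Tree (level-order array): [32, 12, 37, 7, 30, 35, 45, 5, 10, 29, None, None, None, 44, 47, None, None, None, None, 17, None, 39]
In a BST, the LCA of p=5, q=32 is the first node v on the
root-to-leaf path with p <= v <= q (go left if both < v, right if both > v).
Walk from root:
  at 32: 5 <= 32 <= 32, this is the LCA
LCA = 32


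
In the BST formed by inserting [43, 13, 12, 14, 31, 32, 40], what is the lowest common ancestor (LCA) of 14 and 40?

Tree insertion order: [43, 13, 12, 14, 31, 32, 40]
Tree (level-order array): [43, 13, None, 12, 14, None, None, None, 31, None, 32, None, 40]
In a BST, the LCA of p=14, q=40 is the first node v on the
root-to-leaf path with p <= v <= q (go left if both < v, right if both > v).
Walk from root:
  at 43: both 14 and 40 < 43, go left
  at 13: both 14 and 40 > 13, go right
  at 14: 14 <= 14 <= 40, this is the LCA
LCA = 14


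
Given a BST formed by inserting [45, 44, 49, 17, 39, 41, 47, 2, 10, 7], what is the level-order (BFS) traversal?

Tree insertion order: [45, 44, 49, 17, 39, 41, 47, 2, 10, 7]
Tree (level-order array): [45, 44, 49, 17, None, 47, None, 2, 39, None, None, None, 10, None, 41, 7]
BFS from the root, enqueuing left then right child of each popped node:
  queue [45] -> pop 45, enqueue [44, 49], visited so far: [45]
  queue [44, 49] -> pop 44, enqueue [17], visited so far: [45, 44]
  queue [49, 17] -> pop 49, enqueue [47], visited so far: [45, 44, 49]
  queue [17, 47] -> pop 17, enqueue [2, 39], visited so far: [45, 44, 49, 17]
  queue [47, 2, 39] -> pop 47, enqueue [none], visited so far: [45, 44, 49, 17, 47]
  queue [2, 39] -> pop 2, enqueue [10], visited so far: [45, 44, 49, 17, 47, 2]
  queue [39, 10] -> pop 39, enqueue [41], visited so far: [45, 44, 49, 17, 47, 2, 39]
  queue [10, 41] -> pop 10, enqueue [7], visited so far: [45, 44, 49, 17, 47, 2, 39, 10]
  queue [41, 7] -> pop 41, enqueue [none], visited so far: [45, 44, 49, 17, 47, 2, 39, 10, 41]
  queue [7] -> pop 7, enqueue [none], visited so far: [45, 44, 49, 17, 47, 2, 39, 10, 41, 7]
Result: [45, 44, 49, 17, 47, 2, 39, 10, 41, 7]


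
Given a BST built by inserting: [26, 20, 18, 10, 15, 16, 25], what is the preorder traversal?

Tree insertion order: [26, 20, 18, 10, 15, 16, 25]
Tree (level-order array): [26, 20, None, 18, 25, 10, None, None, None, None, 15, None, 16]
Preorder traversal: [26, 20, 18, 10, 15, 16, 25]


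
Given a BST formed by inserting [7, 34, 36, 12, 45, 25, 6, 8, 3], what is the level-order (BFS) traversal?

Tree insertion order: [7, 34, 36, 12, 45, 25, 6, 8, 3]
Tree (level-order array): [7, 6, 34, 3, None, 12, 36, None, None, 8, 25, None, 45]
BFS from the root, enqueuing left then right child of each popped node:
  queue [7] -> pop 7, enqueue [6, 34], visited so far: [7]
  queue [6, 34] -> pop 6, enqueue [3], visited so far: [7, 6]
  queue [34, 3] -> pop 34, enqueue [12, 36], visited so far: [7, 6, 34]
  queue [3, 12, 36] -> pop 3, enqueue [none], visited so far: [7, 6, 34, 3]
  queue [12, 36] -> pop 12, enqueue [8, 25], visited so far: [7, 6, 34, 3, 12]
  queue [36, 8, 25] -> pop 36, enqueue [45], visited so far: [7, 6, 34, 3, 12, 36]
  queue [8, 25, 45] -> pop 8, enqueue [none], visited so far: [7, 6, 34, 3, 12, 36, 8]
  queue [25, 45] -> pop 25, enqueue [none], visited so far: [7, 6, 34, 3, 12, 36, 8, 25]
  queue [45] -> pop 45, enqueue [none], visited so far: [7, 6, 34, 3, 12, 36, 8, 25, 45]
Result: [7, 6, 34, 3, 12, 36, 8, 25, 45]


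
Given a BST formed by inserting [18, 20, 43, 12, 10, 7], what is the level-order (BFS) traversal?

Tree insertion order: [18, 20, 43, 12, 10, 7]
Tree (level-order array): [18, 12, 20, 10, None, None, 43, 7]
BFS from the root, enqueuing left then right child of each popped node:
  queue [18] -> pop 18, enqueue [12, 20], visited so far: [18]
  queue [12, 20] -> pop 12, enqueue [10], visited so far: [18, 12]
  queue [20, 10] -> pop 20, enqueue [43], visited so far: [18, 12, 20]
  queue [10, 43] -> pop 10, enqueue [7], visited so far: [18, 12, 20, 10]
  queue [43, 7] -> pop 43, enqueue [none], visited so far: [18, 12, 20, 10, 43]
  queue [7] -> pop 7, enqueue [none], visited so far: [18, 12, 20, 10, 43, 7]
Result: [18, 12, 20, 10, 43, 7]


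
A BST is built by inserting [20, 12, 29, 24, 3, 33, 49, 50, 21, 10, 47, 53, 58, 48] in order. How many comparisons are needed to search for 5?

Search path for 5: 20 -> 12 -> 3 -> 10
Found: False
Comparisons: 4


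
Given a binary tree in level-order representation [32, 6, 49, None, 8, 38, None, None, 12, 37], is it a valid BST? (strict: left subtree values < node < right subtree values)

Level-order array: [32, 6, 49, None, 8, 38, None, None, 12, 37]
Validate using subtree bounds (lo, hi): at each node, require lo < value < hi,
then recurse left with hi=value and right with lo=value.
Preorder trace (stopping at first violation):
  at node 32 with bounds (-inf, +inf): OK
  at node 6 with bounds (-inf, 32): OK
  at node 8 with bounds (6, 32): OK
  at node 12 with bounds (8, 32): OK
  at node 49 with bounds (32, +inf): OK
  at node 38 with bounds (32, 49): OK
  at node 37 with bounds (32, 38): OK
No violation found at any node.
Result: Valid BST


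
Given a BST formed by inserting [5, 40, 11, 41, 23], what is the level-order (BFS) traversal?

Tree insertion order: [5, 40, 11, 41, 23]
Tree (level-order array): [5, None, 40, 11, 41, None, 23]
BFS from the root, enqueuing left then right child of each popped node:
  queue [5] -> pop 5, enqueue [40], visited so far: [5]
  queue [40] -> pop 40, enqueue [11, 41], visited so far: [5, 40]
  queue [11, 41] -> pop 11, enqueue [23], visited so far: [5, 40, 11]
  queue [41, 23] -> pop 41, enqueue [none], visited so far: [5, 40, 11, 41]
  queue [23] -> pop 23, enqueue [none], visited so far: [5, 40, 11, 41, 23]
Result: [5, 40, 11, 41, 23]


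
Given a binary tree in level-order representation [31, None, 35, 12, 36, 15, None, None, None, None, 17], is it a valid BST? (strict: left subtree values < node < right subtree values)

Level-order array: [31, None, 35, 12, 36, 15, None, None, None, None, 17]
Validate using subtree bounds (lo, hi): at each node, require lo < value < hi,
then recurse left with hi=value and right with lo=value.
Preorder trace (stopping at first violation):
  at node 31 with bounds (-inf, +inf): OK
  at node 35 with bounds (31, +inf): OK
  at node 12 with bounds (31, 35): VIOLATION
Node 12 violates its bound: not (31 < 12 < 35).
Result: Not a valid BST


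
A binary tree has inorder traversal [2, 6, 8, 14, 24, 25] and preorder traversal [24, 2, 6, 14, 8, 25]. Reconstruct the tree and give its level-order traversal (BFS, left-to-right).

Inorder:  [2, 6, 8, 14, 24, 25]
Preorder: [24, 2, 6, 14, 8, 25]
Algorithm: preorder visits root first, so consume preorder in order;
for each root, split the current inorder slice at that value into
left-subtree inorder and right-subtree inorder, then recurse.
Recursive splits:
  root=24; inorder splits into left=[2, 6, 8, 14], right=[25]
  root=2; inorder splits into left=[], right=[6, 8, 14]
  root=6; inorder splits into left=[], right=[8, 14]
  root=14; inorder splits into left=[8], right=[]
  root=8; inorder splits into left=[], right=[]
  root=25; inorder splits into left=[], right=[]
Reconstructed level-order: [24, 2, 25, 6, 14, 8]


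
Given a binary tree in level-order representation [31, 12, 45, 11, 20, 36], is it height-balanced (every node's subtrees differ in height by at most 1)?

Tree (level-order array): [31, 12, 45, 11, 20, 36]
Definition: a tree is height-balanced if, at every node, |h(left) - h(right)| <= 1 (empty subtree has height -1).
Bottom-up per-node check:
  node 11: h_left=-1, h_right=-1, diff=0 [OK], height=0
  node 20: h_left=-1, h_right=-1, diff=0 [OK], height=0
  node 12: h_left=0, h_right=0, diff=0 [OK], height=1
  node 36: h_left=-1, h_right=-1, diff=0 [OK], height=0
  node 45: h_left=0, h_right=-1, diff=1 [OK], height=1
  node 31: h_left=1, h_right=1, diff=0 [OK], height=2
All nodes satisfy the balance condition.
Result: Balanced


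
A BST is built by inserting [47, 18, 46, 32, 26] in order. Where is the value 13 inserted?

Starting tree (level order): [47, 18, None, None, 46, 32, None, 26]
Insertion path: 47 -> 18
Result: insert 13 as left child of 18
Final tree (level order): [47, 18, None, 13, 46, None, None, 32, None, 26]


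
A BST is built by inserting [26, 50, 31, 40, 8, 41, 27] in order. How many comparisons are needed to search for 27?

Search path for 27: 26 -> 50 -> 31 -> 27
Found: True
Comparisons: 4


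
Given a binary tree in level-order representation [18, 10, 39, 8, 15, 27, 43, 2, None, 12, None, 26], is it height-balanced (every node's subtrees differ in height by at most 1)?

Tree (level-order array): [18, 10, 39, 8, 15, 27, 43, 2, None, 12, None, 26]
Definition: a tree is height-balanced if, at every node, |h(left) - h(right)| <= 1 (empty subtree has height -1).
Bottom-up per-node check:
  node 2: h_left=-1, h_right=-1, diff=0 [OK], height=0
  node 8: h_left=0, h_right=-1, diff=1 [OK], height=1
  node 12: h_left=-1, h_right=-1, diff=0 [OK], height=0
  node 15: h_left=0, h_right=-1, diff=1 [OK], height=1
  node 10: h_left=1, h_right=1, diff=0 [OK], height=2
  node 26: h_left=-1, h_right=-1, diff=0 [OK], height=0
  node 27: h_left=0, h_right=-1, diff=1 [OK], height=1
  node 43: h_left=-1, h_right=-1, diff=0 [OK], height=0
  node 39: h_left=1, h_right=0, diff=1 [OK], height=2
  node 18: h_left=2, h_right=2, diff=0 [OK], height=3
All nodes satisfy the balance condition.
Result: Balanced


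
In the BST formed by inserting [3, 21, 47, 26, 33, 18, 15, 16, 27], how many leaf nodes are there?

Tree built from: [3, 21, 47, 26, 33, 18, 15, 16, 27]
Tree (level-order array): [3, None, 21, 18, 47, 15, None, 26, None, None, 16, None, 33, None, None, 27]
Rule: A leaf has 0 children.
Per-node child counts:
  node 3: 1 child(ren)
  node 21: 2 child(ren)
  node 18: 1 child(ren)
  node 15: 1 child(ren)
  node 16: 0 child(ren)
  node 47: 1 child(ren)
  node 26: 1 child(ren)
  node 33: 1 child(ren)
  node 27: 0 child(ren)
Matching nodes: [16, 27]
Count of leaf nodes: 2


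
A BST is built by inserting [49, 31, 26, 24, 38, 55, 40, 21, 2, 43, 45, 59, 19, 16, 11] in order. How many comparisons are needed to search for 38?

Search path for 38: 49 -> 31 -> 38
Found: True
Comparisons: 3


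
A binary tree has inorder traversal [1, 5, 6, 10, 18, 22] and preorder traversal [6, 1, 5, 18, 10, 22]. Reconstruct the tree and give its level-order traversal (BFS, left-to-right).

Inorder:  [1, 5, 6, 10, 18, 22]
Preorder: [6, 1, 5, 18, 10, 22]
Algorithm: preorder visits root first, so consume preorder in order;
for each root, split the current inorder slice at that value into
left-subtree inorder and right-subtree inorder, then recurse.
Recursive splits:
  root=6; inorder splits into left=[1, 5], right=[10, 18, 22]
  root=1; inorder splits into left=[], right=[5]
  root=5; inorder splits into left=[], right=[]
  root=18; inorder splits into left=[10], right=[22]
  root=10; inorder splits into left=[], right=[]
  root=22; inorder splits into left=[], right=[]
Reconstructed level-order: [6, 1, 18, 5, 10, 22]


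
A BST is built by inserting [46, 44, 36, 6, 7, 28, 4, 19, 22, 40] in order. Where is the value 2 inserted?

Starting tree (level order): [46, 44, None, 36, None, 6, 40, 4, 7, None, None, None, None, None, 28, 19, None, None, 22]
Insertion path: 46 -> 44 -> 36 -> 6 -> 4
Result: insert 2 as left child of 4
Final tree (level order): [46, 44, None, 36, None, 6, 40, 4, 7, None, None, 2, None, None, 28, None, None, 19, None, None, 22]


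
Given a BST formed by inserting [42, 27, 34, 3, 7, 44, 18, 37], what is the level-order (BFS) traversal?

Tree insertion order: [42, 27, 34, 3, 7, 44, 18, 37]
Tree (level-order array): [42, 27, 44, 3, 34, None, None, None, 7, None, 37, None, 18]
BFS from the root, enqueuing left then right child of each popped node:
  queue [42] -> pop 42, enqueue [27, 44], visited so far: [42]
  queue [27, 44] -> pop 27, enqueue [3, 34], visited so far: [42, 27]
  queue [44, 3, 34] -> pop 44, enqueue [none], visited so far: [42, 27, 44]
  queue [3, 34] -> pop 3, enqueue [7], visited so far: [42, 27, 44, 3]
  queue [34, 7] -> pop 34, enqueue [37], visited so far: [42, 27, 44, 3, 34]
  queue [7, 37] -> pop 7, enqueue [18], visited so far: [42, 27, 44, 3, 34, 7]
  queue [37, 18] -> pop 37, enqueue [none], visited so far: [42, 27, 44, 3, 34, 7, 37]
  queue [18] -> pop 18, enqueue [none], visited so far: [42, 27, 44, 3, 34, 7, 37, 18]
Result: [42, 27, 44, 3, 34, 7, 37, 18]


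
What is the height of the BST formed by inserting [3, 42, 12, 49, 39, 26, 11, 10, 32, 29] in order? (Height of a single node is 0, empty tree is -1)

Insertion order: [3, 42, 12, 49, 39, 26, 11, 10, 32, 29]
Tree (level-order array): [3, None, 42, 12, 49, 11, 39, None, None, 10, None, 26, None, None, None, None, 32, 29]
Compute height bottom-up (empty subtree = -1):
  height(10) = 1 + max(-1, -1) = 0
  height(11) = 1 + max(0, -1) = 1
  height(29) = 1 + max(-1, -1) = 0
  height(32) = 1 + max(0, -1) = 1
  height(26) = 1 + max(-1, 1) = 2
  height(39) = 1 + max(2, -1) = 3
  height(12) = 1 + max(1, 3) = 4
  height(49) = 1 + max(-1, -1) = 0
  height(42) = 1 + max(4, 0) = 5
  height(3) = 1 + max(-1, 5) = 6
Height = 6


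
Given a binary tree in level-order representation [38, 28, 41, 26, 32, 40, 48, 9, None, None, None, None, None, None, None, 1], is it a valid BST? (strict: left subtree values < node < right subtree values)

Level-order array: [38, 28, 41, 26, 32, 40, 48, 9, None, None, None, None, None, None, None, 1]
Validate using subtree bounds (lo, hi): at each node, require lo < value < hi,
then recurse left with hi=value and right with lo=value.
Preorder trace (stopping at first violation):
  at node 38 with bounds (-inf, +inf): OK
  at node 28 with bounds (-inf, 38): OK
  at node 26 with bounds (-inf, 28): OK
  at node 9 with bounds (-inf, 26): OK
  at node 1 with bounds (-inf, 9): OK
  at node 32 with bounds (28, 38): OK
  at node 41 with bounds (38, +inf): OK
  at node 40 with bounds (38, 41): OK
  at node 48 with bounds (41, +inf): OK
No violation found at any node.
Result: Valid BST


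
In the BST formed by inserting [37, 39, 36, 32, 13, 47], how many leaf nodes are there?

Tree built from: [37, 39, 36, 32, 13, 47]
Tree (level-order array): [37, 36, 39, 32, None, None, 47, 13]
Rule: A leaf has 0 children.
Per-node child counts:
  node 37: 2 child(ren)
  node 36: 1 child(ren)
  node 32: 1 child(ren)
  node 13: 0 child(ren)
  node 39: 1 child(ren)
  node 47: 0 child(ren)
Matching nodes: [13, 47]
Count of leaf nodes: 2


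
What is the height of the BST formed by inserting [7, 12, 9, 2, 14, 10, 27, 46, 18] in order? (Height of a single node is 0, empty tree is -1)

Insertion order: [7, 12, 9, 2, 14, 10, 27, 46, 18]
Tree (level-order array): [7, 2, 12, None, None, 9, 14, None, 10, None, 27, None, None, 18, 46]
Compute height bottom-up (empty subtree = -1):
  height(2) = 1 + max(-1, -1) = 0
  height(10) = 1 + max(-1, -1) = 0
  height(9) = 1 + max(-1, 0) = 1
  height(18) = 1 + max(-1, -1) = 0
  height(46) = 1 + max(-1, -1) = 0
  height(27) = 1 + max(0, 0) = 1
  height(14) = 1 + max(-1, 1) = 2
  height(12) = 1 + max(1, 2) = 3
  height(7) = 1 + max(0, 3) = 4
Height = 4


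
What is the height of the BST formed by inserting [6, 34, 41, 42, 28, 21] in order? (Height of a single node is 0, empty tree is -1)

Insertion order: [6, 34, 41, 42, 28, 21]
Tree (level-order array): [6, None, 34, 28, 41, 21, None, None, 42]
Compute height bottom-up (empty subtree = -1):
  height(21) = 1 + max(-1, -1) = 0
  height(28) = 1 + max(0, -1) = 1
  height(42) = 1 + max(-1, -1) = 0
  height(41) = 1 + max(-1, 0) = 1
  height(34) = 1 + max(1, 1) = 2
  height(6) = 1 + max(-1, 2) = 3
Height = 3


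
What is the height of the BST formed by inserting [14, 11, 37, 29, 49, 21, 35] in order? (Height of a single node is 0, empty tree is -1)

Insertion order: [14, 11, 37, 29, 49, 21, 35]
Tree (level-order array): [14, 11, 37, None, None, 29, 49, 21, 35]
Compute height bottom-up (empty subtree = -1):
  height(11) = 1 + max(-1, -1) = 0
  height(21) = 1 + max(-1, -1) = 0
  height(35) = 1 + max(-1, -1) = 0
  height(29) = 1 + max(0, 0) = 1
  height(49) = 1 + max(-1, -1) = 0
  height(37) = 1 + max(1, 0) = 2
  height(14) = 1 + max(0, 2) = 3
Height = 3


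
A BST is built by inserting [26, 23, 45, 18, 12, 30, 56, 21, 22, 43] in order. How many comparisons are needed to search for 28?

Search path for 28: 26 -> 45 -> 30
Found: False
Comparisons: 3


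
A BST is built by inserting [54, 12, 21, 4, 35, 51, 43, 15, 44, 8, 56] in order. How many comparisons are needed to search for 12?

Search path for 12: 54 -> 12
Found: True
Comparisons: 2


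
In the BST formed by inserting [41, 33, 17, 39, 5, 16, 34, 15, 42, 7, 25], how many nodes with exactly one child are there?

Tree built from: [41, 33, 17, 39, 5, 16, 34, 15, 42, 7, 25]
Tree (level-order array): [41, 33, 42, 17, 39, None, None, 5, 25, 34, None, None, 16, None, None, None, None, 15, None, 7]
Rule: These are nodes with exactly 1 non-null child.
Per-node child counts:
  node 41: 2 child(ren)
  node 33: 2 child(ren)
  node 17: 2 child(ren)
  node 5: 1 child(ren)
  node 16: 1 child(ren)
  node 15: 1 child(ren)
  node 7: 0 child(ren)
  node 25: 0 child(ren)
  node 39: 1 child(ren)
  node 34: 0 child(ren)
  node 42: 0 child(ren)
Matching nodes: [5, 16, 15, 39]
Count of nodes with exactly one child: 4


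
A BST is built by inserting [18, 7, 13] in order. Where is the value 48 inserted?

Starting tree (level order): [18, 7, None, None, 13]
Insertion path: 18
Result: insert 48 as right child of 18
Final tree (level order): [18, 7, 48, None, 13]


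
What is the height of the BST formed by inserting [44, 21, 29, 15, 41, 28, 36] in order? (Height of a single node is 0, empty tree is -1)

Insertion order: [44, 21, 29, 15, 41, 28, 36]
Tree (level-order array): [44, 21, None, 15, 29, None, None, 28, 41, None, None, 36]
Compute height bottom-up (empty subtree = -1):
  height(15) = 1 + max(-1, -1) = 0
  height(28) = 1 + max(-1, -1) = 0
  height(36) = 1 + max(-1, -1) = 0
  height(41) = 1 + max(0, -1) = 1
  height(29) = 1 + max(0, 1) = 2
  height(21) = 1 + max(0, 2) = 3
  height(44) = 1 + max(3, -1) = 4
Height = 4


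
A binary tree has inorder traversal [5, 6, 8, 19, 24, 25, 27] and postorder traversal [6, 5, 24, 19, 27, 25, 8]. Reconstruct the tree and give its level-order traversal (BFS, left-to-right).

Inorder:   [5, 6, 8, 19, 24, 25, 27]
Postorder: [6, 5, 24, 19, 27, 25, 8]
Algorithm: postorder visits root last, so walk postorder right-to-left;
each value is the root of the current inorder slice — split it at that
value, recurse on the right subtree first, then the left.
Recursive splits:
  root=8; inorder splits into left=[5, 6], right=[19, 24, 25, 27]
  root=25; inorder splits into left=[19, 24], right=[27]
  root=27; inorder splits into left=[], right=[]
  root=19; inorder splits into left=[], right=[24]
  root=24; inorder splits into left=[], right=[]
  root=5; inorder splits into left=[], right=[6]
  root=6; inorder splits into left=[], right=[]
Reconstructed level-order: [8, 5, 25, 6, 19, 27, 24]


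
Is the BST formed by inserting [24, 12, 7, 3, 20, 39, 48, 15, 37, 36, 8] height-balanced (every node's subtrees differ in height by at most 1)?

Tree (level-order array): [24, 12, 39, 7, 20, 37, 48, 3, 8, 15, None, 36]
Definition: a tree is height-balanced if, at every node, |h(left) - h(right)| <= 1 (empty subtree has height -1).
Bottom-up per-node check:
  node 3: h_left=-1, h_right=-1, diff=0 [OK], height=0
  node 8: h_left=-1, h_right=-1, diff=0 [OK], height=0
  node 7: h_left=0, h_right=0, diff=0 [OK], height=1
  node 15: h_left=-1, h_right=-1, diff=0 [OK], height=0
  node 20: h_left=0, h_right=-1, diff=1 [OK], height=1
  node 12: h_left=1, h_right=1, diff=0 [OK], height=2
  node 36: h_left=-1, h_right=-1, diff=0 [OK], height=0
  node 37: h_left=0, h_right=-1, diff=1 [OK], height=1
  node 48: h_left=-1, h_right=-1, diff=0 [OK], height=0
  node 39: h_left=1, h_right=0, diff=1 [OK], height=2
  node 24: h_left=2, h_right=2, diff=0 [OK], height=3
All nodes satisfy the balance condition.
Result: Balanced


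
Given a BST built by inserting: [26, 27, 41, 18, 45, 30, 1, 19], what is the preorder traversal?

Tree insertion order: [26, 27, 41, 18, 45, 30, 1, 19]
Tree (level-order array): [26, 18, 27, 1, 19, None, 41, None, None, None, None, 30, 45]
Preorder traversal: [26, 18, 1, 19, 27, 41, 30, 45]


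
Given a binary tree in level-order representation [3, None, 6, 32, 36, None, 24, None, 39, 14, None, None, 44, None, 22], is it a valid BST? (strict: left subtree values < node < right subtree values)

Level-order array: [3, None, 6, 32, 36, None, 24, None, 39, 14, None, None, 44, None, 22]
Validate using subtree bounds (lo, hi): at each node, require lo < value < hi,
then recurse left with hi=value and right with lo=value.
Preorder trace (stopping at first violation):
  at node 3 with bounds (-inf, +inf): OK
  at node 6 with bounds (3, +inf): OK
  at node 32 with bounds (3, 6): VIOLATION
Node 32 violates its bound: not (3 < 32 < 6).
Result: Not a valid BST


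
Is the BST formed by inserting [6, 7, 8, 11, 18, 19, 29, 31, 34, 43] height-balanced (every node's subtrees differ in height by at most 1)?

Tree (level-order array): [6, None, 7, None, 8, None, 11, None, 18, None, 19, None, 29, None, 31, None, 34, None, 43]
Definition: a tree is height-balanced if, at every node, |h(left) - h(right)| <= 1 (empty subtree has height -1).
Bottom-up per-node check:
  node 43: h_left=-1, h_right=-1, diff=0 [OK], height=0
  node 34: h_left=-1, h_right=0, diff=1 [OK], height=1
  node 31: h_left=-1, h_right=1, diff=2 [FAIL (|-1-1|=2 > 1)], height=2
  node 29: h_left=-1, h_right=2, diff=3 [FAIL (|-1-2|=3 > 1)], height=3
  node 19: h_left=-1, h_right=3, diff=4 [FAIL (|-1-3|=4 > 1)], height=4
  node 18: h_left=-1, h_right=4, diff=5 [FAIL (|-1-4|=5 > 1)], height=5
  node 11: h_left=-1, h_right=5, diff=6 [FAIL (|-1-5|=6 > 1)], height=6
  node 8: h_left=-1, h_right=6, diff=7 [FAIL (|-1-6|=7 > 1)], height=7
  node 7: h_left=-1, h_right=7, diff=8 [FAIL (|-1-7|=8 > 1)], height=8
  node 6: h_left=-1, h_right=8, diff=9 [FAIL (|-1-8|=9 > 1)], height=9
Node 31 violates the condition: |-1 - 1| = 2 > 1.
Result: Not balanced


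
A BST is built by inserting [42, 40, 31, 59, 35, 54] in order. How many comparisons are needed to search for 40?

Search path for 40: 42 -> 40
Found: True
Comparisons: 2


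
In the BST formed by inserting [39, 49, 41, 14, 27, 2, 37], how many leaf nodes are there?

Tree built from: [39, 49, 41, 14, 27, 2, 37]
Tree (level-order array): [39, 14, 49, 2, 27, 41, None, None, None, None, 37]
Rule: A leaf has 0 children.
Per-node child counts:
  node 39: 2 child(ren)
  node 14: 2 child(ren)
  node 2: 0 child(ren)
  node 27: 1 child(ren)
  node 37: 0 child(ren)
  node 49: 1 child(ren)
  node 41: 0 child(ren)
Matching nodes: [2, 37, 41]
Count of leaf nodes: 3


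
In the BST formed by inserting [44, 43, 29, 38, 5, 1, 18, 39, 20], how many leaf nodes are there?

Tree built from: [44, 43, 29, 38, 5, 1, 18, 39, 20]
Tree (level-order array): [44, 43, None, 29, None, 5, 38, 1, 18, None, 39, None, None, None, 20]
Rule: A leaf has 0 children.
Per-node child counts:
  node 44: 1 child(ren)
  node 43: 1 child(ren)
  node 29: 2 child(ren)
  node 5: 2 child(ren)
  node 1: 0 child(ren)
  node 18: 1 child(ren)
  node 20: 0 child(ren)
  node 38: 1 child(ren)
  node 39: 0 child(ren)
Matching nodes: [1, 20, 39]
Count of leaf nodes: 3


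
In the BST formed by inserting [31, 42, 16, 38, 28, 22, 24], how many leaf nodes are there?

Tree built from: [31, 42, 16, 38, 28, 22, 24]
Tree (level-order array): [31, 16, 42, None, 28, 38, None, 22, None, None, None, None, 24]
Rule: A leaf has 0 children.
Per-node child counts:
  node 31: 2 child(ren)
  node 16: 1 child(ren)
  node 28: 1 child(ren)
  node 22: 1 child(ren)
  node 24: 0 child(ren)
  node 42: 1 child(ren)
  node 38: 0 child(ren)
Matching nodes: [24, 38]
Count of leaf nodes: 2


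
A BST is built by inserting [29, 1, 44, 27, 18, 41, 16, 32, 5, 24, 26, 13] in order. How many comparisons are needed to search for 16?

Search path for 16: 29 -> 1 -> 27 -> 18 -> 16
Found: True
Comparisons: 5


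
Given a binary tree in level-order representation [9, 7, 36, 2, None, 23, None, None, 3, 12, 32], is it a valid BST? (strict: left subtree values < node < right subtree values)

Level-order array: [9, 7, 36, 2, None, 23, None, None, 3, 12, 32]
Validate using subtree bounds (lo, hi): at each node, require lo < value < hi,
then recurse left with hi=value and right with lo=value.
Preorder trace (stopping at first violation):
  at node 9 with bounds (-inf, +inf): OK
  at node 7 with bounds (-inf, 9): OK
  at node 2 with bounds (-inf, 7): OK
  at node 3 with bounds (2, 7): OK
  at node 36 with bounds (9, +inf): OK
  at node 23 with bounds (9, 36): OK
  at node 12 with bounds (9, 23): OK
  at node 32 with bounds (23, 36): OK
No violation found at any node.
Result: Valid BST


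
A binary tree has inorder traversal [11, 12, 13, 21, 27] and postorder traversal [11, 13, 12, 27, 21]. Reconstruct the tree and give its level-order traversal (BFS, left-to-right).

Inorder:   [11, 12, 13, 21, 27]
Postorder: [11, 13, 12, 27, 21]
Algorithm: postorder visits root last, so walk postorder right-to-left;
each value is the root of the current inorder slice — split it at that
value, recurse on the right subtree first, then the left.
Recursive splits:
  root=21; inorder splits into left=[11, 12, 13], right=[27]
  root=27; inorder splits into left=[], right=[]
  root=12; inorder splits into left=[11], right=[13]
  root=13; inorder splits into left=[], right=[]
  root=11; inorder splits into left=[], right=[]
Reconstructed level-order: [21, 12, 27, 11, 13]


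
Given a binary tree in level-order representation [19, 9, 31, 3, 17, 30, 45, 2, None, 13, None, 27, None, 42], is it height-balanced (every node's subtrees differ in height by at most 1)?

Tree (level-order array): [19, 9, 31, 3, 17, 30, 45, 2, None, 13, None, 27, None, 42]
Definition: a tree is height-balanced if, at every node, |h(left) - h(right)| <= 1 (empty subtree has height -1).
Bottom-up per-node check:
  node 2: h_left=-1, h_right=-1, diff=0 [OK], height=0
  node 3: h_left=0, h_right=-1, diff=1 [OK], height=1
  node 13: h_left=-1, h_right=-1, diff=0 [OK], height=0
  node 17: h_left=0, h_right=-1, diff=1 [OK], height=1
  node 9: h_left=1, h_right=1, diff=0 [OK], height=2
  node 27: h_left=-1, h_right=-1, diff=0 [OK], height=0
  node 30: h_left=0, h_right=-1, diff=1 [OK], height=1
  node 42: h_left=-1, h_right=-1, diff=0 [OK], height=0
  node 45: h_left=0, h_right=-1, diff=1 [OK], height=1
  node 31: h_left=1, h_right=1, diff=0 [OK], height=2
  node 19: h_left=2, h_right=2, diff=0 [OK], height=3
All nodes satisfy the balance condition.
Result: Balanced


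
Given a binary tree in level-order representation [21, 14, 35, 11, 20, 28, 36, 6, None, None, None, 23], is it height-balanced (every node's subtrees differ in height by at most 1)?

Tree (level-order array): [21, 14, 35, 11, 20, 28, 36, 6, None, None, None, 23]
Definition: a tree is height-balanced if, at every node, |h(left) - h(right)| <= 1 (empty subtree has height -1).
Bottom-up per-node check:
  node 6: h_left=-1, h_right=-1, diff=0 [OK], height=0
  node 11: h_left=0, h_right=-1, diff=1 [OK], height=1
  node 20: h_left=-1, h_right=-1, diff=0 [OK], height=0
  node 14: h_left=1, h_right=0, diff=1 [OK], height=2
  node 23: h_left=-1, h_right=-1, diff=0 [OK], height=0
  node 28: h_left=0, h_right=-1, diff=1 [OK], height=1
  node 36: h_left=-1, h_right=-1, diff=0 [OK], height=0
  node 35: h_left=1, h_right=0, diff=1 [OK], height=2
  node 21: h_left=2, h_right=2, diff=0 [OK], height=3
All nodes satisfy the balance condition.
Result: Balanced


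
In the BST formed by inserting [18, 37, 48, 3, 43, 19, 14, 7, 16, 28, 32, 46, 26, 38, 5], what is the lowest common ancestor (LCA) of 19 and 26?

Tree insertion order: [18, 37, 48, 3, 43, 19, 14, 7, 16, 28, 32, 46, 26, 38, 5]
Tree (level-order array): [18, 3, 37, None, 14, 19, 48, 7, 16, None, 28, 43, None, 5, None, None, None, 26, 32, 38, 46]
In a BST, the LCA of p=19, q=26 is the first node v on the
root-to-leaf path with p <= v <= q (go left if both < v, right if both > v).
Walk from root:
  at 18: both 19 and 26 > 18, go right
  at 37: both 19 and 26 < 37, go left
  at 19: 19 <= 19 <= 26, this is the LCA
LCA = 19


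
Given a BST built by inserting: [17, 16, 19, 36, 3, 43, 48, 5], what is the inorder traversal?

Tree insertion order: [17, 16, 19, 36, 3, 43, 48, 5]
Tree (level-order array): [17, 16, 19, 3, None, None, 36, None, 5, None, 43, None, None, None, 48]
Inorder traversal: [3, 5, 16, 17, 19, 36, 43, 48]


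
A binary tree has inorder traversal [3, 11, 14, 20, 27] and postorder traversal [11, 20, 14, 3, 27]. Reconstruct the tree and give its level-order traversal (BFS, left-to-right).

Inorder:   [3, 11, 14, 20, 27]
Postorder: [11, 20, 14, 3, 27]
Algorithm: postorder visits root last, so walk postorder right-to-left;
each value is the root of the current inorder slice — split it at that
value, recurse on the right subtree first, then the left.
Recursive splits:
  root=27; inorder splits into left=[3, 11, 14, 20], right=[]
  root=3; inorder splits into left=[], right=[11, 14, 20]
  root=14; inorder splits into left=[11], right=[20]
  root=20; inorder splits into left=[], right=[]
  root=11; inorder splits into left=[], right=[]
Reconstructed level-order: [27, 3, 14, 11, 20]


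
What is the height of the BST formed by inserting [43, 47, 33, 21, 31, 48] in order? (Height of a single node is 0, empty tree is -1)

Insertion order: [43, 47, 33, 21, 31, 48]
Tree (level-order array): [43, 33, 47, 21, None, None, 48, None, 31]
Compute height bottom-up (empty subtree = -1):
  height(31) = 1 + max(-1, -1) = 0
  height(21) = 1 + max(-1, 0) = 1
  height(33) = 1 + max(1, -1) = 2
  height(48) = 1 + max(-1, -1) = 0
  height(47) = 1 + max(-1, 0) = 1
  height(43) = 1 + max(2, 1) = 3
Height = 3


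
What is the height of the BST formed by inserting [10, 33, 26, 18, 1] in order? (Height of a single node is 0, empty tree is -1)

Insertion order: [10, 33, 26, 18, 1]
Tree (level-order array): [10, 1, 33, None, None, 26, None, 18]
Compute height bottom-up (empty subtree = -1):
  height(1) = 1 + max(-1, -1) = 0
  height(18) = 1 + max(-1, -1) = 0
  height(26) = 1 + max(0, -1) = 1
  height(33) = 1 + max(1, -1) = 2
  height(10) = 1 + max(0, 2) = 3
Height = 3


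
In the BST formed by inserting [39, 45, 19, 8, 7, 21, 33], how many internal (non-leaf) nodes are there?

Tree built from: [39, 45, 19, 8, 7, 21, 33]
Tree (level-order array): [39, 19, 45, 8, 21, None, None, 7, None, None, 33]
Rule: An internal node has at least one child.
Per-node child counts:
  node 39: 2 child(ren)
  node 19: 2 child(ren)
  node 8: 1 child(ren)
  node 7: 0 child(ren)
  node 21: 1 child(ren)
  node 33: 0 child(ren)
  node 45: 0 child(ren)
Matching nodes: [39, 19, 8, 21]
Count of internal (non-leaf) nodes: 4
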